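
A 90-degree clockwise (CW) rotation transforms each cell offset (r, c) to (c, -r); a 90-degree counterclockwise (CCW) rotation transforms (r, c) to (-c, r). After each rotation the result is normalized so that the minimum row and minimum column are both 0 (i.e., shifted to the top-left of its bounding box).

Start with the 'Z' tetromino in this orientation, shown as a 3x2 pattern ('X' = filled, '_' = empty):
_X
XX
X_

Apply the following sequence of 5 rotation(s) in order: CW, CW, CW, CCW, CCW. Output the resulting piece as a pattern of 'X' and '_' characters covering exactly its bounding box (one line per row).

Start:
_X
XX
X_
After rotation 1 (CW):
XX_
_XX
After rotation 2 (CW):
_X
XX
X_
After rotation 3 (CW):
XX_
_XX
After rotation 4 (CCW):
_X
XX
X_
After rotation 5 (CCW):
XX_
_XX

Answer: XX_
_XX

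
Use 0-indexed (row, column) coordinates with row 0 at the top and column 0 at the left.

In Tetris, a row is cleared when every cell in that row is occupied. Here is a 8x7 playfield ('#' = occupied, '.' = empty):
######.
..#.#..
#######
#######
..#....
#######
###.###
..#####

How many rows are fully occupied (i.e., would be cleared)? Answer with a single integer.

Answer: 3

Derivation:
Check each row:
  row 0: 1 empty cell -> not full
  row 1: 5 empty cells -> not full
  row 2: 0 empty cells -> FULL (clear)
  row 3: 0 empty cells -> FULL (clear)
  row 4: 6 empty cells -> not full
  row 5: 0 empty cells -> FULL (clear)
  row 6: 1 empty cell -> not full
  row 7: 2 empty cells -> not full
Total rows cleared: 3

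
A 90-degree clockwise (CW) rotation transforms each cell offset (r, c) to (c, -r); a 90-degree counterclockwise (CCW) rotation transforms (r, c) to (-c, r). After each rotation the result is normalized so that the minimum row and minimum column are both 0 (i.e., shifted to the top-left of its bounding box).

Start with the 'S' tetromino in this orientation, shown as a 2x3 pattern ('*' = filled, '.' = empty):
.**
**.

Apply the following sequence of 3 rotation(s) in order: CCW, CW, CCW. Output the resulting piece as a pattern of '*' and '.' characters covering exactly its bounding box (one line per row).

Start:
.**
**.
After rotation 1 (CCW):
*.
**
.*
After rotation 2 (CW):
.**
**.
After rotation 3 (CCW):
*.
**
.*

Answer: *.
**
.*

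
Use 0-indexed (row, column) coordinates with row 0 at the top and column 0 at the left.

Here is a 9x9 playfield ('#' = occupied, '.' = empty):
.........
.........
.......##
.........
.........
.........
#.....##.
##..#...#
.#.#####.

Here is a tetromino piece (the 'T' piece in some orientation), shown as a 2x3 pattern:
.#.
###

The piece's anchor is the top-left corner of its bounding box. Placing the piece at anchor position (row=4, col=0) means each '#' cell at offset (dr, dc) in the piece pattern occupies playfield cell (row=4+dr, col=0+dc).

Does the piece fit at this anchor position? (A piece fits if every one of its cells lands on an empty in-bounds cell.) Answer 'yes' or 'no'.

Check each piece cell at anchor (4, 0):
  offset (0,1) -> (4,1): empty -> OK
  offset (1,0) -> (5,0): empty -> OK
  offset (1,1) -> (5,1): empty -> OK
  offset (1,2) -> (5,2): empty -> OK
All cells valid: yes

Answer: yes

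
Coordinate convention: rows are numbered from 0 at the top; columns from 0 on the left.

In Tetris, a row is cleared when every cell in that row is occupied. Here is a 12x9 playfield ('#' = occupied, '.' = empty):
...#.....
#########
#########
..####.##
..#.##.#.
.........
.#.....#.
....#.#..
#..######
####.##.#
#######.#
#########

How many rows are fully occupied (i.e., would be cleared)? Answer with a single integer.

Answer: 3

Derivation:
Check each row:
  row 0: 8 empty cells -> not full
  row 1: 0 empty cells -> FULL (clear)
  row 2: 0 empty cells -> FULL (clear)
  row 3: 3 empty cells -> not full
  row 4: 5 empty cells -> not full
  row 5: 9 empty cells -> not full
  row 6: 7 empty cells -> not full
  row 7: 7 empty cells -> not full
  row 8: 2 empty cells -> not full
  row 9: 2 empty cells -> not full
  row 10: 1 empty cell -> not full
  row 11: 0 empty cells -> FULL (clear)
Total rows cleared: 3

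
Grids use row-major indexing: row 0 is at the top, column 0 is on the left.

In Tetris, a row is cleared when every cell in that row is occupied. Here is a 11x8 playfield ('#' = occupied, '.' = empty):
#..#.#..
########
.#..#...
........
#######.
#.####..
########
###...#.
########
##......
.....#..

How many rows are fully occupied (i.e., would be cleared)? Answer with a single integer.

Answer: 3

Derivation:
Check each row:
  row 0: 5 empty cells -> not full
  row 1: 0 empty cells -> FULL (clear)
  row 2: 6 empty cells -> not full
  row 3: 8 empty cells -> not full
  row 4: 1 empty cell -> not full
  row 5: 3 empty cells -> not full
  row 6: 0 empty cells -> FULL (clear)
  row 7: 4 empty cells -> not full
  row 8: 0 empty cells -> FULL (clear)
  row 9: 6 empty cells -> not full
  row 10: 7 empty cells -> not full
Total rows cleared: 3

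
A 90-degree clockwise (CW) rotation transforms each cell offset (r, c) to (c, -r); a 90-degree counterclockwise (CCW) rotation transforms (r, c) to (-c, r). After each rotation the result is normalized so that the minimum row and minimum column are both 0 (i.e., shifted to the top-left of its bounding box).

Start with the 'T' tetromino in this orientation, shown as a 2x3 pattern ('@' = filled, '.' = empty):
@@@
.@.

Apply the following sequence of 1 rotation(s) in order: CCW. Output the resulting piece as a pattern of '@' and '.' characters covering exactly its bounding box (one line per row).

Answer: @.
@@
@.

Derivation:
Start:
@@@
.@.
After rotation 1 (CCW):
@.
@@
@.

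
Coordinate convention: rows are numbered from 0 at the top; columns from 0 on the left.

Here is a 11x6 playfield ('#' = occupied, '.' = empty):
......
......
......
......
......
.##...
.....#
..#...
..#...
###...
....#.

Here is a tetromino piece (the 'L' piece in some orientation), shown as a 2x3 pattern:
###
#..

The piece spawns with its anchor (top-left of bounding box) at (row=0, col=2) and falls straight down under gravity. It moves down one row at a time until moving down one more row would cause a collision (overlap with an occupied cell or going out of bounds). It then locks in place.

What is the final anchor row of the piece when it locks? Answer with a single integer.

Spawn at (row=0, col=2). Try each row:
  row 0: fits
  row 1: fits
  row 2: fits
  row 3: fits
  row 4: blocked -> lock at row 3

Answer: 3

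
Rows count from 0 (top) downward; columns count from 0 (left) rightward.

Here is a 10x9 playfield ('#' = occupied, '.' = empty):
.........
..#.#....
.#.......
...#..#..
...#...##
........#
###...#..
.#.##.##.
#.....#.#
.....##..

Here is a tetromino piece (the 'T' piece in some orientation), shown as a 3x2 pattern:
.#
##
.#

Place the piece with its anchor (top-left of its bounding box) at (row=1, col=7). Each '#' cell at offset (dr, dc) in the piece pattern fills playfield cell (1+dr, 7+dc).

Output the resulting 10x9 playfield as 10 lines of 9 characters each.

Fill (1+0,7+1) = (1,8)
Fill (1+1,7+0) = (2,7)
Fill (1+1,7+1) = (2,8)
Fill (1+2,7+1) = (3,8)

Answer: .........
..#.#...#
.#.....##
...#..#.#
...#...##
........#
###...#..
.#.##.##.
#.....#.#
.....##..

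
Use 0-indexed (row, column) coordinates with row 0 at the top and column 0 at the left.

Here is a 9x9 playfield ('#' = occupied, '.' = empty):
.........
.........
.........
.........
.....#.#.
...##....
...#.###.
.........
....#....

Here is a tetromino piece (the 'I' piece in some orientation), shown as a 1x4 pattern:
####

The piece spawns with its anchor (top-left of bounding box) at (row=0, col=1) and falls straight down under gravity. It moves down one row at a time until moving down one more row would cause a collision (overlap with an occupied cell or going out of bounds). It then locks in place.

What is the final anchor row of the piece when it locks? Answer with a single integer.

Spawn at (row=0, col=1). Try each row:
  row 0: fits
  row 1: fits
  row 2: fits
  row 3: fits
  row 4: fits
  row 5: blocked -> lock at row 4

Answer: 4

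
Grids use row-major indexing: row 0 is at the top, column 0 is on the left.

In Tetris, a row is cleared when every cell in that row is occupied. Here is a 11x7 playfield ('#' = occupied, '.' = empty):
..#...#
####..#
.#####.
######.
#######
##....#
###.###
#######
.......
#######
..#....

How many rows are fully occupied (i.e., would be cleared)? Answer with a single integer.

Answer: 3

Derivation:
Check each row:
  row 0: 5 empty cells -> not full
  row 1: 2 empty cells -> not full
  row 2: 2 empty cells -> not full
  row 3: 1 empty cell -> not full
  row 4: 0 empty cells -> FULL (clear)
  row 5: 4 empty cells -> not full
  row 6: 1 empty cell -> not full
  row 7: 0 empty cells -> FULL (clear)
  row 8: 7 empty cells -> not full
  row 9: 0 empty cells -> FULL (clear)
  row 10: 6 empty cells -> not full
Total rows cleared: 3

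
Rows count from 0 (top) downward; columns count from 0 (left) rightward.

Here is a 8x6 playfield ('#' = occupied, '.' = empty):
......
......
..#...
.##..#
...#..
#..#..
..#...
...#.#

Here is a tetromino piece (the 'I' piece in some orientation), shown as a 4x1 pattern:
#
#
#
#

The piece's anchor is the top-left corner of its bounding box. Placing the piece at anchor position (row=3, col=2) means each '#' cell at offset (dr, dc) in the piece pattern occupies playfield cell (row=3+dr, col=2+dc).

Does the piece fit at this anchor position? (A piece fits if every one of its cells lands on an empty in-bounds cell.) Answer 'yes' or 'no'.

Check each piece cell at anchor (3, 2):
  offset (0,0) -> (3,2): occupied ('#') -> FAIL
  offset (1,0) -> (4,2): empty -> OK
  offset (2,0) -> (5,2): empty -> OK
  offset (3,0) -> (6,2): occupied ('#') -> FAIL
All cells valid: no

Answer: no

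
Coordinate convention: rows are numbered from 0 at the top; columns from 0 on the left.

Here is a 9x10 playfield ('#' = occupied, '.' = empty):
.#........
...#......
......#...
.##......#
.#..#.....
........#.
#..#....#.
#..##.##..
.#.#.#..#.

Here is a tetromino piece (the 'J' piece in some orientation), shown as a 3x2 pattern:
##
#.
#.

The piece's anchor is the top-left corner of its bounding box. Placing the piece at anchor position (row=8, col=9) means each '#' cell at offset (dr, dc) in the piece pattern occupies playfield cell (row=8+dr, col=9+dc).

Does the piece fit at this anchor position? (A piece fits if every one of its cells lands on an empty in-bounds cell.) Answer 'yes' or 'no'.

Check each piece cell at anchor (8, 9):
  offset (0,0) -> (8,9): empty -> OK
  offset (0,1) -> (8,10): out of bounds -> FAIL
  offset (1,0) -> (9,9): out of bounds -> FAIL
  offset (2,0) -> (10,9): out of bounds -> FAIL
All cells valid: no

Answer: no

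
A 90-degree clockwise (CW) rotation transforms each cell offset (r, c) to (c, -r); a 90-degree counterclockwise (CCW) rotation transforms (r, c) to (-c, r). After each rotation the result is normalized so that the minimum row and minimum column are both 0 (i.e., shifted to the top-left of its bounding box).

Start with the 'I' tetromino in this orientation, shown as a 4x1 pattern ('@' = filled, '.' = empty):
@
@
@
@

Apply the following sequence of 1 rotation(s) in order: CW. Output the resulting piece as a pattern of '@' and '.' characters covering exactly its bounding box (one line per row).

Answer: @@@@

Derivation:
Start:
@
@
@
@
After rotation 1 (CW):
@@@@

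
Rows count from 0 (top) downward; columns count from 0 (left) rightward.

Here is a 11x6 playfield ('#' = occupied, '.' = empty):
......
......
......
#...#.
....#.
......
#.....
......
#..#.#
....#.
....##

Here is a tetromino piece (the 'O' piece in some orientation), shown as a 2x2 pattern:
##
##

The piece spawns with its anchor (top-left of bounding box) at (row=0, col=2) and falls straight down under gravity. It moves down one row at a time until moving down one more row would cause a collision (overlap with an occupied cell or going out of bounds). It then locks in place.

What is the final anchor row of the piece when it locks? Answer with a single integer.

Spawn at (row=0, col=2). Try each row:
  row 0: fits
  row 1: fits
  row 2: fits
  row 3: fits
  row 4: fits
  row 5: fits
  row 6: fits
  row 7: blocked -> lock at row 6

Answer: 6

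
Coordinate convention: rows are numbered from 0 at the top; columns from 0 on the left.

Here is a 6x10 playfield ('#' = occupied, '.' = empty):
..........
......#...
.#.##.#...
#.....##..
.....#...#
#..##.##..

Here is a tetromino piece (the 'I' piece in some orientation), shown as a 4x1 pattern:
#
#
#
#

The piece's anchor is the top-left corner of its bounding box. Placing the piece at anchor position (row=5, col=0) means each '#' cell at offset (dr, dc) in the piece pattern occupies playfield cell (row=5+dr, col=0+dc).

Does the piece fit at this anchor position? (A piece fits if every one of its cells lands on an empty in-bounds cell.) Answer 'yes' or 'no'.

Check each piece cell at anchor (5, 0):
  offset (0,0) -> (5,0): occupied ('#') -> FAIL
  offset (1,0) -> (6,0): out of bounds -> FAIL
  offset (2,0) -> (7,0): out of bounds -> FAIL
  offset (3,0) -> (8,0): out of bounds -> FAIL
All cells valid: no

Answer: no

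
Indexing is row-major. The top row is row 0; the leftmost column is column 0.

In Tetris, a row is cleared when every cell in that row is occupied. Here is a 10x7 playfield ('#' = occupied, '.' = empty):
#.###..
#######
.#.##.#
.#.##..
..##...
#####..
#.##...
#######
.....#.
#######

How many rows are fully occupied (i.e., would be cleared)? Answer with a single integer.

Check each row:
  row 0: 3 empty cells -> not full
  row 1: 0 empty cells -> FULL (clear)
  row 2: 3 empty cells -> not full
  row 3: 4 empty cells -> not full
  row 4: 5 empty cells -> not full
  row 5: 2 empty cells -> not full
  row 6: 4 empty cells -> not full
  row 7: 0 empty cells -> FULL (clear)
  row 8: 6 empty cells -> not full
  row 9: 0 empty cells -> FULL (clear)
Total rows cleared: 3

Answer: 3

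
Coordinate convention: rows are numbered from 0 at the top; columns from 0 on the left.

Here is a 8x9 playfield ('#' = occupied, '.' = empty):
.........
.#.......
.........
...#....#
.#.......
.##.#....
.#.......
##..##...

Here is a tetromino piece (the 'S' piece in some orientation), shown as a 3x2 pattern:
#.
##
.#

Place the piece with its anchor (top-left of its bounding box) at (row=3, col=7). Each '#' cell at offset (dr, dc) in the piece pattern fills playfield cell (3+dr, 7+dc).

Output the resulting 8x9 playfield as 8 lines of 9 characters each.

Answer: .........
.#.......
.........
...#...##
.#.....##
.##.#...#
.#.......
##..##...

Derivation:
Fill (3+0,7+0) = (3,7)
Fill (3+1,7+0) = (4,7)
Fill (3+1,7+1) = (4,8)
Fill (3+2,7+1) = (5,8)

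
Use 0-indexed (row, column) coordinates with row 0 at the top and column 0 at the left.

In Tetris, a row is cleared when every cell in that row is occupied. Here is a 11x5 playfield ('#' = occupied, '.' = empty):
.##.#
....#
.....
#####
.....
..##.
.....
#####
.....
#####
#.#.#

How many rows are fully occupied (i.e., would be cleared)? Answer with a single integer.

Answer: 3

Derivation:
Check each row:
  row 0: 2 empty cells -> not full
  row 1: 4 empty cells -> not full
  row 2: 5 empty cells -> not full
  row 3: 0 empty cells -> FULL (clear)
  row 4: 5 empty cells -> not full
  row 5: 3 empty cells -> not full
  row 6: 5 empty cells -> not full
  row 7: 0 empty cells -> FULL (clear)
  row 8: 5 empty cells -> not full
  row 9: 0 empty cells -> FULL (clear)
  row 10: 2 empty cells -> not full
Total rows cleared: 3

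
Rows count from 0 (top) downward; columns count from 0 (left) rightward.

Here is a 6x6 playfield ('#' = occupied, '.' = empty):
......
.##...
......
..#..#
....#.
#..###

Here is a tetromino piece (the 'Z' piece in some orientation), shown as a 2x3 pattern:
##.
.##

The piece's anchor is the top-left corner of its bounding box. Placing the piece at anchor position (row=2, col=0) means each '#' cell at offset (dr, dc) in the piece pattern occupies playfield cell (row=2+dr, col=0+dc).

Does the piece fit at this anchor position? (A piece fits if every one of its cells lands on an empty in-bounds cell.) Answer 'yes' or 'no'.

Answer: no

Derivation:
Check each piece cell at anchor (2, 0):
  offset (0,0) -> (2,0): empty -> OK
  offset (0,1) -> (2,1): empty -> OK
  offset (1,1) -> (3,1): empty -> OK
  offset (1,2) -> (3,2): occupied ('#') -> FAIL
All cells valid: no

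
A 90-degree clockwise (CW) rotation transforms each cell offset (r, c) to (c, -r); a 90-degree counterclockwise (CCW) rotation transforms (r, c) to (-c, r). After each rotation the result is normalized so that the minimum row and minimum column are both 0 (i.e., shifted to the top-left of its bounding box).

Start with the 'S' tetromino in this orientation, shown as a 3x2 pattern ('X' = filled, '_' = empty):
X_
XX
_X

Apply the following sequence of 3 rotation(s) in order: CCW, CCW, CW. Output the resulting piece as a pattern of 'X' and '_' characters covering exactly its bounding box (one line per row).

Answer: _XX
XX_

Derivation:
Start:
X_
XX
_X
After rotation 1 (CCW):
_XX
XX_
After rotation 2 (CCW):
X_
XX
_X
After rotation 3 (CW):
_XX
XX_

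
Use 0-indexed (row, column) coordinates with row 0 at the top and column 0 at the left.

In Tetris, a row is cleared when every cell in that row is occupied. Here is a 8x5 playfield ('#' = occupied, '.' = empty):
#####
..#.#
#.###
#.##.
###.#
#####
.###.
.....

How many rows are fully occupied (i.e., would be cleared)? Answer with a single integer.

Answer: 2

Derivation:
Check each row:
  row 0: 0 empty cells -> FULL (clear)
  row 1: 3 empty cells -> not full
  row 2: 1 empty cell -> not full
  row 3: 2 empty cells -> not full
  row 4: 1 empty cell -> not full
  row 5: 0 empty cells -> FULL (clear)
  row 6: 2 empty cells -> not full
  row 7: 5 empty cells -> not full
Total rows cleared: 2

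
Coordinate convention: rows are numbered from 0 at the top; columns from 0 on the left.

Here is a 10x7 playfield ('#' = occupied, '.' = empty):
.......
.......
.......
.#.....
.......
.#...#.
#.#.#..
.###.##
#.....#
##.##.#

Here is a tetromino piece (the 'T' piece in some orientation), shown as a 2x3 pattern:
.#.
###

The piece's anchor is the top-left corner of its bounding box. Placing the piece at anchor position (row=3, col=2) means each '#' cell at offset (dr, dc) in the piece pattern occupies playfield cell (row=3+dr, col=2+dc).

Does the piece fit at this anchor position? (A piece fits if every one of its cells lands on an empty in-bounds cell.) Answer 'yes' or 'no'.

Answer: yes

Derivation:
Check each piece cell at anchor (3, 2):
  offset (0,1) -> (3,3): empty -> OK
  offset (1,0) -> (4,2): empty -> OK
  offset (1,1) -> (4,3): empty -> OK
  offset (1,2) -> (4,4): empty -> OK
All cells valid: yes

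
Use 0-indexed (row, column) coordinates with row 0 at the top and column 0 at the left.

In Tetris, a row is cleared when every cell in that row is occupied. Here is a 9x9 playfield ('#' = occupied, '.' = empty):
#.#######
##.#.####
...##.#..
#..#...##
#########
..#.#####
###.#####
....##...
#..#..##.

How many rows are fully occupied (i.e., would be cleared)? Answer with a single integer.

Answer: 1

Derivation:
Check each row:
  row 0: 1 empty cell -> not full
  row 1: 2 empty cells -> not full
  row 2: 6 empty cells -> not full
  row 3: 5 empty cells -> not full
  row 4: 0 empty cells -> FULL (clear)
  row 5: 3 empty cells -> not full
  row 6: 1 empty cell -> not full
  row 7: 7 empty cells -> not full
  row 8: 5 empty cells -> not full
Total rows cleared: 1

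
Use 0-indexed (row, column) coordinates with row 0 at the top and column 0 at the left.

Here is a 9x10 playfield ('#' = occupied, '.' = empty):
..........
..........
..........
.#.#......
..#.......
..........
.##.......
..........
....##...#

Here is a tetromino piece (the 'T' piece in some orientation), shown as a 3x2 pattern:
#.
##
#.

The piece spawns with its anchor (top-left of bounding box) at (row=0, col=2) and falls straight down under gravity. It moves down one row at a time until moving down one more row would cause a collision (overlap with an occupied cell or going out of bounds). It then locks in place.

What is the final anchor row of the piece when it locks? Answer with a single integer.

Spawn at (row=0, col=2). Try each row:
  row 0: fits
  row 1: fits
  row 2: blocked -> lock at row 1

Answer: 1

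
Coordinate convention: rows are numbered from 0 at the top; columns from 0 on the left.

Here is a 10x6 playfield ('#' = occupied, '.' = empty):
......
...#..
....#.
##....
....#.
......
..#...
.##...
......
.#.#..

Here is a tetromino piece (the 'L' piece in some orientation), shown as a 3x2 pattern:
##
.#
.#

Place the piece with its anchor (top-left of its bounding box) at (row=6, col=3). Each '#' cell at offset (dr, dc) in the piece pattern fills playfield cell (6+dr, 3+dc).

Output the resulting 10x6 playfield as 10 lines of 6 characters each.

Answer: ......
...#..
....#.
##....
....#.
......
..###.
.##.#.
....#.
.#.#..

Derivation:
Fill (6+0,3+0) = (6,3)
Fill (6+0,3+1) = (6,4)
Fill (6+1,3+1) = (7,4)
Fill (6+2,3+1) = (8,4)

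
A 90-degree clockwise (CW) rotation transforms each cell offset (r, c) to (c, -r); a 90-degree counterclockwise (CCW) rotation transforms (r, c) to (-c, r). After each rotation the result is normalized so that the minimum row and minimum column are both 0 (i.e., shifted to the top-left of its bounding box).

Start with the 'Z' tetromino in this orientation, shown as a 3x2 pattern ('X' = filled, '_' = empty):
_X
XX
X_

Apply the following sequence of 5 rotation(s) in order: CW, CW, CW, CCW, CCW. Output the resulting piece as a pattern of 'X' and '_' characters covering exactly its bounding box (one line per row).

Answer: XX_
_XX

Derivation:
Start:
_X
XX
X_
After rotation 1 (CW):
XX_
_XX
After rotation 2 (CW):
_X
XX
X_
After rotation 3 (CW):
XX_
_XX
After rotation 4 (CCW):
_X
XX
X_
After rotation 5 (CCW):
XX_
_XX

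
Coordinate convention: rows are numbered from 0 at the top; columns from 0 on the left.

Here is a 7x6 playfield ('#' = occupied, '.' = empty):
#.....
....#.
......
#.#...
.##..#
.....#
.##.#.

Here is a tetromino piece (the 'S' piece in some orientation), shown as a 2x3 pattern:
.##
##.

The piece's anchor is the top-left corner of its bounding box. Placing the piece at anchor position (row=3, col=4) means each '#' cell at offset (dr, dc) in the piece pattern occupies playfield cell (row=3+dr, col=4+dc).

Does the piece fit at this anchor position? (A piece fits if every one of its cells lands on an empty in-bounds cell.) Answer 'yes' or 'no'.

Check each piece cell at anchor (3, 4):
  offset (0,1) -> (3,5): empty -> OK
  offset (0,2) -> (3,6): out of bounds -> FAIL
  offset (1,0) -> (4,4): empty -> OK
  offset (1,1) -> (4,5): occupied ('#') -> FAIL
All cells valid: no

Answer: no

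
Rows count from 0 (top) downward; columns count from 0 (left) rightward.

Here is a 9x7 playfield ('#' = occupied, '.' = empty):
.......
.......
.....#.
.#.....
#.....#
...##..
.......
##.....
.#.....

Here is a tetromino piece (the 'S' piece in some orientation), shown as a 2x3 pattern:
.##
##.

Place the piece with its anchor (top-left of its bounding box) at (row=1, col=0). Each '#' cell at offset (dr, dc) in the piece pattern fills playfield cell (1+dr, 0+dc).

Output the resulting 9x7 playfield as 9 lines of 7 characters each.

Fill (1+0,0+1) = (1,1)
Fill (1+0,0+2) = (1,2)
Fill (1+1,0+0) = (2,0)
Fill (1+1,0+1) = (2,1)

Answer: .......
.##....
##...#.
.#.....
#.....#
...##..
.......
##.....
.#.....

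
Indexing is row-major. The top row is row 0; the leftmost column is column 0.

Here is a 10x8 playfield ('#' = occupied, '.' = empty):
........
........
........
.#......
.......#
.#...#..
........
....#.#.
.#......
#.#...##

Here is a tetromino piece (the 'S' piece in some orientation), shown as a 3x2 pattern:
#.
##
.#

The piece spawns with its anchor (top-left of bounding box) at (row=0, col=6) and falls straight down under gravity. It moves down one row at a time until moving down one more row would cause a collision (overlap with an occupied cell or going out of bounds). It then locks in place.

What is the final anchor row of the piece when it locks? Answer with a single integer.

Answer: 1

Derivation:
Spawn at (row=0, col=6). Try each row:
  row 0: fits
  row 1: fits
  row 2: blocked -> lock at row 1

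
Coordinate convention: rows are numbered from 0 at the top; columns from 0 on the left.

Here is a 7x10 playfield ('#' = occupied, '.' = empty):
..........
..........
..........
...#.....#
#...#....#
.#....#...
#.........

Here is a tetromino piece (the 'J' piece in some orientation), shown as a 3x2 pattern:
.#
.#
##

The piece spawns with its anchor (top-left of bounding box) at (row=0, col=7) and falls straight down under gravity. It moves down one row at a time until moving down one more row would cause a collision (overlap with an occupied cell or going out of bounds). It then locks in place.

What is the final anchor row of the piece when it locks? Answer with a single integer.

Spawn at (row=0, col=7). Try each row:
  row 0: fits
  row 1: fits
  row 2: fits
  row 3: fits
  row 4: fits
  row 5: blocked -> lock at row 4

Answer: 4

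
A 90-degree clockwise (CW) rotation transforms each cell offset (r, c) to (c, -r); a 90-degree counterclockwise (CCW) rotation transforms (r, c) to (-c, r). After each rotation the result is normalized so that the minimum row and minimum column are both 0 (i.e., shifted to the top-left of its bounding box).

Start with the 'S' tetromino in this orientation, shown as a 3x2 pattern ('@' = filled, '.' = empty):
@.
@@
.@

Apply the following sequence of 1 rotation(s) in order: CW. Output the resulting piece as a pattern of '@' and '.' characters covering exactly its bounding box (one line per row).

Answer: .@@
@@.

Derivation:
Start:
@.
@@
.@
After rotation 1 (CW):
.@@
@@.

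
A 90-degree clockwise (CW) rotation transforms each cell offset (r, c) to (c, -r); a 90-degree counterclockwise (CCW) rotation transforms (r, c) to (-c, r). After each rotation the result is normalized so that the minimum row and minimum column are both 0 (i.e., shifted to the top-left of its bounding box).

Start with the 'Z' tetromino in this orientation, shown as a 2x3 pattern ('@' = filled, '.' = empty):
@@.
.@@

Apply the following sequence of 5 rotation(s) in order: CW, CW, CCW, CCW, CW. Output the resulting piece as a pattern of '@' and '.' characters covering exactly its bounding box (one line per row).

Answer: .@
@@
@.

Derivation:
Start:
@@.
.@@
After rotation 1 (CW):
.@
@@
@.
After rotation 2 (CW):
@@.
.@@
After rotation 3 (CCW):
.@
@@
@.
After rotation 4 (CCW):
@@.
.@@
After rotation 5 (CW):
.@
@@
@.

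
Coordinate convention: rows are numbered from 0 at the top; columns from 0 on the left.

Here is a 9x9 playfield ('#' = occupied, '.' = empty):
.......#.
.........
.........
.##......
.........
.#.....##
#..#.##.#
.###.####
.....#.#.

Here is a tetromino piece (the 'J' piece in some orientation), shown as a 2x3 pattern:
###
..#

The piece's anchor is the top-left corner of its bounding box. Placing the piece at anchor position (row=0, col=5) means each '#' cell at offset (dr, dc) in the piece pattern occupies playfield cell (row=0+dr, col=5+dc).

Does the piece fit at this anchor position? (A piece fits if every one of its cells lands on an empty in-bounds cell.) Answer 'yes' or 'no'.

Answer: no

Derivation:
Check each piece cell at anchor (0, 5):
  offset (0,0) -> (0,5): empty -> OK
  offset (0,1) -> (0,6): empty -> OK
  offset (0,2) -> (0,7): occupied ('#') -> FAIL
  offset (1,2) -> (1,7): empty -> OK
All cells valid: no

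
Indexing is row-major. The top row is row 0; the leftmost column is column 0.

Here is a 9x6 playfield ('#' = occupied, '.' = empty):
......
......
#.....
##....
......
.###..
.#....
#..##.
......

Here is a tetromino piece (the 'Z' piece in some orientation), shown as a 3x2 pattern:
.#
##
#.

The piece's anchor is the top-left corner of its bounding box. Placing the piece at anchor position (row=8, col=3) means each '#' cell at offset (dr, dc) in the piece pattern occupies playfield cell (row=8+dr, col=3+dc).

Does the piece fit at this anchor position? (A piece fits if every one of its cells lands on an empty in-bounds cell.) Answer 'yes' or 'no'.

Answer: no

Derivation:
Check each piece cell at anchor (8, 3):
  offset (0,1) -> (8,4): empty -> OK
  offset (1,0) -> (9,3): out of bounds -> FAIL
  offset (1,1) -> (9,4): out of bounds -> FAIL
  offset (2,0) -> (10,3): out of bounds -> FAIL
All cells valid: no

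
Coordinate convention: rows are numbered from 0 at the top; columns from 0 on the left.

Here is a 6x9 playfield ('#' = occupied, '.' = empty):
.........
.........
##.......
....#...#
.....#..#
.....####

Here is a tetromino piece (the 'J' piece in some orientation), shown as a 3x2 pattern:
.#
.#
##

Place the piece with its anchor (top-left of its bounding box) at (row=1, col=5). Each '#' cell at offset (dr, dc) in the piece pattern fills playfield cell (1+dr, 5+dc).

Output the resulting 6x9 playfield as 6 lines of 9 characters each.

Answer: .........
......#..
##....#..
....###.#
.....#..#
.....####

Derivation:
Fill (1+0,5+1) = (1,6)
Fill (1+1,5+1) = (2,6)
Fill (1+2,5+0) = (3,5)
Fill (1+2,5+1) = (3,6)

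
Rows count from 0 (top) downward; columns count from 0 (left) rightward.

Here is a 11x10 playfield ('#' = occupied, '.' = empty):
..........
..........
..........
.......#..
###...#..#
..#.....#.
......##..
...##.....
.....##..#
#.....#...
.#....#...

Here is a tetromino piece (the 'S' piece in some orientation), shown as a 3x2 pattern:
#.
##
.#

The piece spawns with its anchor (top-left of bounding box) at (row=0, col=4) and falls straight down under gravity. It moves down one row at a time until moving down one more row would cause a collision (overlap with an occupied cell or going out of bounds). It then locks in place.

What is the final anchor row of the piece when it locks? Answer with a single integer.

Answer: 5

Derivation:
Spawn at (row=0, col=4). Try each row:
  row 0: fits
  row 1: fits
  row 2: fits
  row 3: fits
  row 4: fits
  row 5: fits
  row 6: blocked -> lock at row 5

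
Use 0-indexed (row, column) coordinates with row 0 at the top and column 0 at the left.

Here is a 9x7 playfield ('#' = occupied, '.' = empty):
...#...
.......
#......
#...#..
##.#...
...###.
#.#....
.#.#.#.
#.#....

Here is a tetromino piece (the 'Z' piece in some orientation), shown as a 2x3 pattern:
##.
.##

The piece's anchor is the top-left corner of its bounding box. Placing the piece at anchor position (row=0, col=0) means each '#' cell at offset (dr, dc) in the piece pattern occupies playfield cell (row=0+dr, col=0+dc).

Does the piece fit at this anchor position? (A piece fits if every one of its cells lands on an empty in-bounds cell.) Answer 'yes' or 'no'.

Answer: yes

Derivation:
Check each piece cell at anchor (0, 0):
  offset (0,0) -> (0,0): empty -> OK
  offset (0,1) -> (0,1): empty -> OK
  offset (1,1) -> (1,1): empty -> OK
  offset (1,2) -> (1,2): empty -> OK
All cells valid: yes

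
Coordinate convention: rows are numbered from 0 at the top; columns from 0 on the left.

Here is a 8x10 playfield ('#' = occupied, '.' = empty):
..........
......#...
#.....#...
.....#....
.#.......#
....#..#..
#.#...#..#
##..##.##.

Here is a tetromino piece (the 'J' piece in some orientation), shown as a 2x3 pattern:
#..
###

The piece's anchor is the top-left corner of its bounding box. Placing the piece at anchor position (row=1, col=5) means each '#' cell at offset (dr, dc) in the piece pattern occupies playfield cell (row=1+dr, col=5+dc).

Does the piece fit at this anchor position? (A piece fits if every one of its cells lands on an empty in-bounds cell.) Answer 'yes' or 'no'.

Check each piece cell at anchor (1, 5):
  offset (0,0) -> (1,5): empty -> OK
  offset (1,0) -> (2,5): empty -> OK
  offset (1,1) -> (2,6): occupied ('#') -> FAIL
  offset (1,2) -> (2,7): empty -> OK
All cells valid: no

Answer: no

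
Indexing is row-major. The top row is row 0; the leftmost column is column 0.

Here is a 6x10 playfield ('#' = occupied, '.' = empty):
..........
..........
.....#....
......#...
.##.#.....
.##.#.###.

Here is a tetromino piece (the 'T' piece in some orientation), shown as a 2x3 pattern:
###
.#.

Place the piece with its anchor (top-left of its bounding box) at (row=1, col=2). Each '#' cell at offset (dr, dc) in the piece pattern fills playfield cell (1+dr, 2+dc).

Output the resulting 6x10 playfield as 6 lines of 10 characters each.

Answer: ..........
..###.....
...#.#....
......#...
.##.#.....
.##.#.###.

Derivation:
Fill (1+0,2+0) = (1,2)
Fill (1+0,2+1) = (1,3)
Fill (1+0,2+2) = (1,4)
Fill (1+1,2+1) = (2,3)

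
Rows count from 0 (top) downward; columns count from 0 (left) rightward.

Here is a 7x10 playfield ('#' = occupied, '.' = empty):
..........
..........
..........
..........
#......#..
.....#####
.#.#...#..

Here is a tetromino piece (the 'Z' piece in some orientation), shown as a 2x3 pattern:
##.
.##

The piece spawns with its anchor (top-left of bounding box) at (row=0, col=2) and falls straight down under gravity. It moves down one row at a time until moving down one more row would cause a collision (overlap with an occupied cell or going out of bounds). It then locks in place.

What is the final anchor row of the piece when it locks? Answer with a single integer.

Answer: 4

Derivation:
Spawn at (row=0, col=2). Try each row:
  row 0: fits
  row 1: fits
  row 2: fits
  row 3: fits
  row 4: fits
  row 5: blocked -> lock at row 4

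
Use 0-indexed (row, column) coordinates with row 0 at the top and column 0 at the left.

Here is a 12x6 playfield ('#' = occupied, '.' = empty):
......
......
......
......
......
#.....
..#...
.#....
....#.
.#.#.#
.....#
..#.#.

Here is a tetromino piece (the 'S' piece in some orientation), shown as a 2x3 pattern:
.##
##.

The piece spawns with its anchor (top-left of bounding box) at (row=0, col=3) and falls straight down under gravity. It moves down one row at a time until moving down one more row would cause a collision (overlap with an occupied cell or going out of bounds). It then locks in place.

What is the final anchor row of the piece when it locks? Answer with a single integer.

Spawn at (row=0, col=3). Try each row:
  row 0: fits
  row 1: fits
  row 2: fits
  row 3: fits
  row 4: fits
  row 5: fits
  row 6: fits
  row 7: blocked -> lock at row 6

Answer: 6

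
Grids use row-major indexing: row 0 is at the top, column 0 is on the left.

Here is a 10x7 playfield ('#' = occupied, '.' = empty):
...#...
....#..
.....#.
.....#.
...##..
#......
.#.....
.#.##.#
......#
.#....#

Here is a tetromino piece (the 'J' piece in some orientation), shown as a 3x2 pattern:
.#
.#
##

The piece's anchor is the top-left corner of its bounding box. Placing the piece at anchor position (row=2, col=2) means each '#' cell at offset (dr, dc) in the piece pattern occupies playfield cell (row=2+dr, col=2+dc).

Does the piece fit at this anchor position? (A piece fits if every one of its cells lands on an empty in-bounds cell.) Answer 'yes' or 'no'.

Answer: no

Derivation:
Check each piece cell at anchor (2, 2):
  offset (0,1) -> (2,3): empty -> OK
  offset (1,1) -> (3,3): empty -> OK
  offset (2,0) -> (4,2): empty -> OK
  offset (2,1) -> (4,3): occupied ('#') -> FAIL
All cells valid: no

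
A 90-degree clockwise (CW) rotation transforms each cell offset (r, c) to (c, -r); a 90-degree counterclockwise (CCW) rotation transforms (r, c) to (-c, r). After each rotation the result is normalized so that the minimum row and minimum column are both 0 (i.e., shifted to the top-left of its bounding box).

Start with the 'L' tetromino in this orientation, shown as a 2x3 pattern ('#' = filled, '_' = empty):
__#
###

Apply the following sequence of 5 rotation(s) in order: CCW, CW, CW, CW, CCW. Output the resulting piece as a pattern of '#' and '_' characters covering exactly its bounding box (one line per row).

Answer: #_
#_
##

Derivation:
Start:
__#
###
After rotation 1 (CCW):
##
_#
_#
After rotation 2 (CW):
__#
###
After rotation 3 (CW):
#_
#_
##
After rotation 4 (CW):
###
#__
After rotation 5 (CCW):
#_
#_
##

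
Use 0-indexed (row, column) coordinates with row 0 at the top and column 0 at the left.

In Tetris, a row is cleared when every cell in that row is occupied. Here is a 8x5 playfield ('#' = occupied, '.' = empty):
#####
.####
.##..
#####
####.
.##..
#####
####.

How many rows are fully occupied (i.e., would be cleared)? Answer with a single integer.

Answer: 3

Derivation:
Check each row:
  row 0: 0 empty cells -> FULL (clear)
  row 1: 1 empty cell -> not full
  row 2: 3 empty cells -> not full
  row 3: 0 empty cells -> FULL (clear)
  row 4: 1 empty cell -> not full
  row 5: 3 empty cells -> not full
  row 6: 0 empty cells -> FULL (clear)
  row 7: 1 empty cell -> not full
Total rows cleared: 3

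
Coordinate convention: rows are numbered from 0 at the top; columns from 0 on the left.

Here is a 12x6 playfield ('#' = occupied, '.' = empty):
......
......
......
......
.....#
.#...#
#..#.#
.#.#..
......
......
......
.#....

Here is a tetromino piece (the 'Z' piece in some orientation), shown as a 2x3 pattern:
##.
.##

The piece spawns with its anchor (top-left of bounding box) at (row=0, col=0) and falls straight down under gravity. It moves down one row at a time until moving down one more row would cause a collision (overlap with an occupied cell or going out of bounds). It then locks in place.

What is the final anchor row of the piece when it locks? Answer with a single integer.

Spawn at (row=0, col=0). Try each row:
  row 0: fits
  row 1: fits
  row 2: fits
  row 3: fits
  row 4: blocked -> lock at row 3

Answer: 3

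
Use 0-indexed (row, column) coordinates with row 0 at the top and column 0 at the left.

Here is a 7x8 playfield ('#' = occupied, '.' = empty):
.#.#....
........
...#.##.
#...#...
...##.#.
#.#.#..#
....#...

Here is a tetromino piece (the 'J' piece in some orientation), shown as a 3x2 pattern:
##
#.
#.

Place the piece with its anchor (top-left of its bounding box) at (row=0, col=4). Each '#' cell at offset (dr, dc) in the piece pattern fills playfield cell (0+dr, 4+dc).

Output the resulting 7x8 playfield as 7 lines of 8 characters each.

Fill (0+0,4+0) = (0,4)
Fill (0+0,4+1) = (0,5)
Fill (0+1,4+0) = (1,4)
Fill (0+2,4+0) = (2,4)

Answer: .#.###..
....#...
...####.
#...#...
...##.#.
#.#.#..#
....#...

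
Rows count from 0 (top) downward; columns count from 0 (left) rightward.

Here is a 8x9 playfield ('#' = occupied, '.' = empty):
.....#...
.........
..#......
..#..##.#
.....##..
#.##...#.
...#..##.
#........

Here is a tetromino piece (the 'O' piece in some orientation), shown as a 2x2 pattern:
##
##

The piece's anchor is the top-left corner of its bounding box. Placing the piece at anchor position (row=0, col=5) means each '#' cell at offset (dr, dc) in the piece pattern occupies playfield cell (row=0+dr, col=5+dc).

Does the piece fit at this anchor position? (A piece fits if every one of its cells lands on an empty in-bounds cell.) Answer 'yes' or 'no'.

Answer: no

Derivation:
Check each piece cell at anchor (0, 5):
  offset (0,0) -> (0,5): occupied ('#') -> FAIL
  offset (0,1) -> (0,6): empty -> OK
  offset (1,0) -> (1,5): empty -> OK
  offset (1,1) -> (1,6): empty -> OK
All cells valid: no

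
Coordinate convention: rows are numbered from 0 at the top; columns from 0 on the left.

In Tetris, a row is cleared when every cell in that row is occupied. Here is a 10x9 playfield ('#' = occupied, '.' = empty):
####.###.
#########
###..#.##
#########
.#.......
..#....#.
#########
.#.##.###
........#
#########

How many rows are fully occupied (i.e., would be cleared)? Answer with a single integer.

Check each row:
  row 0: 2 empty cells -> not full
  row 1: 0 empty cells -> FULL (clear)
  row 2: 3 empty cells -> not full
  row 3: 0 empty cells -> FULL (clear)
  row 4: 8 empty cells -> not full
  row 5: 7 empty cells -> not full
  row 6: 0 empty cells -> FULL (clear)
  row 7: 3 empty cells -> not full
  row 8: 8 empty cells -> not full
  row 9: 0 empty cells -> FULL (clear)
Total rows cleared: 4

Answer: 4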